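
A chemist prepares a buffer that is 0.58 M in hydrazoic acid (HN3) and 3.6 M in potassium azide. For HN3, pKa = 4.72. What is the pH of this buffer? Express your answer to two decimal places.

Using pH = pKa + log([base]/[acid]) with [base]/[acid] = 3.6/0.58:
pH = 4.72 + (+0.793) = 5.51

pH = 5.51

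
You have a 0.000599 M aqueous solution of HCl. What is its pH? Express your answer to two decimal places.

pH = 3.22

HCl is a strong acid and dissociates completely, so [H+] = 0.000599 M.
pH = -log(0.000599) = 3.22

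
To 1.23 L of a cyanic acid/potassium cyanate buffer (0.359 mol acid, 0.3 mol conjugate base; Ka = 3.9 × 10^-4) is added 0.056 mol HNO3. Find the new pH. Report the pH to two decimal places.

Added H+ converts OCN- to HOCN: HOCN → 0.415 mol, OCN- → 0.244 mol.
pKa = −log(3.9 × 10^-4) = 3.409
pH = pKa + log([A⁻]/[HA]) = 3.409 + log(0.244/0.415) = 3.409 -0.231

pH = 3.18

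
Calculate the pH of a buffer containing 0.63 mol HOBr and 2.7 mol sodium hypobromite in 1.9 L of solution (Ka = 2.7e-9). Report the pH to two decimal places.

pKa = −log(2.7 × 10^-9) = 8.569
Henderson–Hasselbalch: pH = pKa + log([OBr-]/[HOBr]) = 8.569 + log(2.7/0.63)
pH = 8.569 + (+0.632) = 9.20

pH = 9.20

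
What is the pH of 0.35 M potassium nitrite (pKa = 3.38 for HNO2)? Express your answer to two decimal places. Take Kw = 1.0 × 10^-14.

NO2- is the conjugate base of the weak acid HNO2.
Ka = 10^(−3.38) = 4.17 × 10^-4
Kb = Kw/Ka = 1.0×10^-14 / 4.17 × 10^-4 = 2.40 × 10^-11
Kb = x²/(0.35 − x) = 2.40 × 10^-11
Neglecting x in the denominator: x = √(2.40 × 10^-11 × 0.35) = 2.90 × 10^-6 M
Check: 0.00083% ionized — well under 5%, approximation valid.
pOH = −log(2.90 × 10^-6) = 5.54; pH = 14.00 − 5.54 = 8.46

pH = 8.46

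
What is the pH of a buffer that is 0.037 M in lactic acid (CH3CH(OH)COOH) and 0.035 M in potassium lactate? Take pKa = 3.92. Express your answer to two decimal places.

pH = 3.90

pH = pKa + log([A⁻]/[HA]) = 3.92 + log(0.035/0.037)
pH = 3.92 + (-0.024) = 3.90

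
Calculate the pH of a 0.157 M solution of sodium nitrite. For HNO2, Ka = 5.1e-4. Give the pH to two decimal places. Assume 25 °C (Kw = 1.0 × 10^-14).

pH = 8.24

NO2- is the conjugate base of the weak acid HNO2.
Kb = Kw/Ka = 1.0×10^-14 / 5.1 × 10^-4 = 1.96 × 10^-11
Let x = [OH-] at equilibrium. Kb = x²/(0.157 − x).
Since Kb ≪ C₀, x ≈ √(Kb·C₀) = 1.75 × 10^-6 M.
Check: 0.0011% ionized — well under 5%, approximation valid.
pOH = 5.76, so pH = 14.00 − pOH = 8.24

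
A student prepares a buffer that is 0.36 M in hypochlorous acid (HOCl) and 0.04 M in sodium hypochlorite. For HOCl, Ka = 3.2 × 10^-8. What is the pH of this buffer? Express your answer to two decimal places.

pKa = −log(3.2 × 10^-8) = 7.495
Henderson–Hasselbalch: pH = pKa + log([OCl-]/[HOCl]) = 7.495 + log(0.04/0.36)
pH = 7.495 + (-0.954) = 6.54

pH = 6.54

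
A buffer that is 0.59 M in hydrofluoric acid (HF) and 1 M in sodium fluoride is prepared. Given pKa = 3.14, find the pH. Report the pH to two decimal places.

pH = 3.37

pH = pKa + log([A⁻]/[HA]) = 3.14 + log(1/0.59)
pH = 3.14 + (+0.229) = 3.37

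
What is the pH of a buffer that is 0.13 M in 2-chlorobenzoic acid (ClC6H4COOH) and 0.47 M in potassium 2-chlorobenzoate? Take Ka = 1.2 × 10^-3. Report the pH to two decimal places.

pH = 3.48

pKa = −log(1.2 × 10^-3) = 2.921
Henderson–Hasselbalch: pH = pKa + log([ClC6H4COO-]/[ClC6H4COOH]) = 2.921 + log(0.47/0.13)
pH = 2.921 + (+0.558) = 3.48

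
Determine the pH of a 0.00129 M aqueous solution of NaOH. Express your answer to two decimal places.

pH = 11.11

NaOH is a strong base; [OH-] = 0.00129 M.
pOH = -log(0.00129) = 2.89
pH = 14.00 - 2.89 = 11.11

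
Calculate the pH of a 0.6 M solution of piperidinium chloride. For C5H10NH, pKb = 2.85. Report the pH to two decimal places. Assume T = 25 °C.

C5H10NH2+ is the conjugate acid of the weak base C5H10NH.
Kb = 10^(−2.85) = 1.41 × 10^-3
Ka = Kw/Kb = 1.0×10^-14 / 1.41 × 10^-3 = 7.09 × 10^-12
From the ICE table, Ka = x²/(0.6 − x) = 7.09 × 10^-12.
Since Ka ≪ C₀, x ≈ √(Ka·C₀) = 2.06 × 10^-6 M.
pH = −log(2.06 × 10^-6) = 5.69

pH = 5.69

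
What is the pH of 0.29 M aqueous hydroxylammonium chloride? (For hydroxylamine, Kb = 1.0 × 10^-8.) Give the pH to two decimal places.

NH3OH+ is the conjugate acid of the weak base NH2OH.
Ka = Kw/Kb = 1.0×10^-14 / 1.0 × 10^-8 = 1.00 × 10^-6
Ka = [H+]²/(0.29 − [H+]) = 1.00 × 10^-6
Assume [H+] ≪ 0.29: [H+] ≈ √(1.00 × 10^-6 × 0.29) = 5.39 × 10^-4 M
pH = −log[H+] = −log(5.39 × 10^-4) = 3.27

pH = 3.27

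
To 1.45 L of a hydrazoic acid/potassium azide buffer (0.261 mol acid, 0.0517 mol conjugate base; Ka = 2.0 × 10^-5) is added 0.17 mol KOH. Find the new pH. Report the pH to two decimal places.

OH- converts HN3 to N3-: HN3 → 0.091 mol, N3- → 0.222 mol.
pKa = −log(2.0 × 10^-5) = 4.699
pH = pKa + log(n_N3-/n_HN3) = 4.699 + log(0.222/0.091) = 4.699 + (+0.387)

pH = 5.09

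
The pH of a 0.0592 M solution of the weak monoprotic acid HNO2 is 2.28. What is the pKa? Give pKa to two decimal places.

pKa = 3.29

[H+] = 10^(-2.28) = 5.25 × 10^-3 M
At equilibrium [HA] = 0.0592 − 5.25 × 10^-3 = 5.40 × 10^-2 M
Ka = [H+][A-]/[HA] = (5.25 × 10^-3)² / 5.40 × 10^-2 = 5.10 × 10^-4
pKa = -log(5.10 × 10^-4) = 3.29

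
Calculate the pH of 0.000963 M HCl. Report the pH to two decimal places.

pH = 3.02

HCl is a strong acid and dissociates completely, so [H+] = 0.000963 M.
pH = -log(0.000963) = 3.02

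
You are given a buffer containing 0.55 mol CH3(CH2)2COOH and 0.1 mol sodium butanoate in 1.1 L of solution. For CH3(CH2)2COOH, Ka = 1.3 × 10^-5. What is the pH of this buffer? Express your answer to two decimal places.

pKa = −log(1.3 × 10^-5) = 4.886
Using pH = pKa + log([base]/[acid]) with [base]/[acid] = 0.1/0.55:
pH = 4.886 + (-0.740) = 4.15

pH = 4.15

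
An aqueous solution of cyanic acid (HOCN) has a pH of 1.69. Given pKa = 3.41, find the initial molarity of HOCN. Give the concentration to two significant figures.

[H+] = 10^(-1.69) = 2.04 × 10^-2 M = x
Ka = 10^(−3.41) = 3.89 × 10^-4
Ka = x²/(C₀ − x) ⇒ C₀ = x + x²/Ka
C₀ = 2.04 × 10^-2 + (2.04 × 10^-2)²/(3.89 × 10^-4) = 1.09 M

C₀ = 1.1 M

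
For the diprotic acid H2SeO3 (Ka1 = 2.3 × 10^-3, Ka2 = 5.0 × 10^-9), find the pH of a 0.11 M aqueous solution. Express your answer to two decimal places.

pH = 1.83

Since Ka1 ≫ Ka2, the first ionization dominates [H+].
Ka1 = x²/(0.11 − x) = 2.3 × 10^-3
Solving the quadratic: x = (−Ka1 + √(Ka1² + 4·Ka1·C₀))/2 = 1.48 × 10^-2 M
pH = −log(1.48 × 10^-2) = 1.83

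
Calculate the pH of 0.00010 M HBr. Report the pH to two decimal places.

pH = 4.00

HBr is a strong acid and dissociates completely, so [H+] = 0.00010 M.
pH = -log(0.0001) = 4.00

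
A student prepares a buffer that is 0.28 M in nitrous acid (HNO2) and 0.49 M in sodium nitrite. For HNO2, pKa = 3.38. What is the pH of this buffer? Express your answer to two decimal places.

Henderson–Hasselbalch: pH = pKa + log([NO2-]/[HNO2]) = 3.38 + log(0.49/0.28)
pH = 3.38 + (+0.243) = 3.62

pH = 3.62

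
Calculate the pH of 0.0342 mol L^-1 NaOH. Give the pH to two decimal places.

pH = 12.53

NaOH is a strong base; [OH-] = 0.0342 M.
pOH = -log(0.0342) = 1.47
pH = 14.00 - 1.47 = 12.53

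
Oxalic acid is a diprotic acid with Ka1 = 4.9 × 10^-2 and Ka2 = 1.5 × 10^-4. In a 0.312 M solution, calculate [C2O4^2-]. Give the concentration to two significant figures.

1.5 × 10^-4 M

First ionization gives [H+] ≈ [HC2O4-] = 1.02 × 10^-1 M.
Second step: Ka2 = [H+][C2O4^2-]/[HC2O4-] ≈ [C2O4^2-] (since [H+] ≈ [HC2O4-]).
So [C2O4^2-] ≈ Ka2.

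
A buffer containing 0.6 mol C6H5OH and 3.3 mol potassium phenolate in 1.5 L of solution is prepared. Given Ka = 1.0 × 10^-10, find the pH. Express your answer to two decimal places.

pKa = −log(1.0 × 10^-10) = 10.000
Henderson–Hasselbalch: pH = pKa + log([C6H5O-]/[C6H5OH]) = 10.000 + log(3.3/0.6)
pH = 10.000 + (+0.740) = 10.74

pH = 10.74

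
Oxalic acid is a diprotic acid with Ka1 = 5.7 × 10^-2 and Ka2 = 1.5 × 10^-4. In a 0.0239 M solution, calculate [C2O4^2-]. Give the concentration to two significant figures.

1.5 × 10^-4 M

First ionization gives [H+] ≈ [HC2O4-] = 1.81 × 10^-2 M.
Second step: Ka2 = [H+][C2O4^2-]/[HC2O4-] ≈ [C2O4^2-] (since [H+] ≈ [HC2O4-]).
So [C2O4^2-] ≈ Ka2.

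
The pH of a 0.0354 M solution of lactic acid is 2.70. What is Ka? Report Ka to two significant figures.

Ka = 1.2 × 10^-4

[H+] = 10^(-2.70) = 2.00 × 10^-3 M
At equilibrium [HA] = 0.0354 − 2.00 × 10^-3 = 3.34 × 10^-2 M
Ka = [H+][A-]/[HA] = (2.00 × 10^-3)² / 3.34 × 10^-2 = 1.2 × 10^-4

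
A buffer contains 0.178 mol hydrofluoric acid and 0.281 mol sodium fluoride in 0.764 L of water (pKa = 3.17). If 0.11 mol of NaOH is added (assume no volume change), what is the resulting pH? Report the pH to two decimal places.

pH = 3.93

OH- converts HF to F-: HF → 0.068 mol, F- → 0.391 mol.
pH = pKa + log([A⁻]/[HA]) = 3.17 + log(0.391/0.068) = 3.17 +0.760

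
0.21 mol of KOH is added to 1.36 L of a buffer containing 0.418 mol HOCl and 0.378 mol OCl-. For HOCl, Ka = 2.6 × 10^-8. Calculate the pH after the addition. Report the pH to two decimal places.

After neutralization: n(HOCl) = 0.208 mol, n(OCl-) = 0.588 mol.
pKa = −log(2.6 × 10^-8) = 7.585
pH = pKa + log([A⁻]/[HA]) = 7.585 + log(0.588/0.208) = 7.585 +0.451

pH = 8.04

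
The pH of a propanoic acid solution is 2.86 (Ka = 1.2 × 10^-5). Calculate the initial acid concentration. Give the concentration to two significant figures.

C₀ = 1.6 × 10^-1 M

[H+] = 10^(-2.86) = 1.38 × 10^-3 M = x
Ka = x²/(C₀ − x) ⇒ C₀ = x + x²/Ka
C₀ = 1.38 × 10^-3 + (1.38 × 10^-3)²/(1.2 × 10^-5) = 1.60 × 10^-1 M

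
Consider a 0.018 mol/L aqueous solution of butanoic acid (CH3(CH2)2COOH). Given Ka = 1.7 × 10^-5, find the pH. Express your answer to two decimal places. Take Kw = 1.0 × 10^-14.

CH3(CH2)2COOH ⇌ CH3(CH2)2COO- + H+
From the ICE table, Ka = x²/(0.018 − x) = 1.7 × 10^-5.
Since Ka ≪ C₀, x ≈ √(Ka·C₀) = 5.53 × 10^-4 M.
pH = −log[H+] = −log(5.53 × 10^-4) = 3.26

pH = 3.26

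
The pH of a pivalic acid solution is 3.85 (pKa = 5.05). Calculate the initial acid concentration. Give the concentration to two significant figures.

[H+] = 10^(-3.85) = 1.41 × 10^-4 M = x
Ka = 10^(−5.05) = 8.91 × 10^-6
Ka = x²/(C₀ − x) ⇒ C₀ = x + x²/Ka
C₀ = 1.41 × 10^-4 + (1.41 × 10^-4)²/(8.91 × 10^-6) = 2.37 × 10^-3 M

C₀ = 2.4 × 10^-3 M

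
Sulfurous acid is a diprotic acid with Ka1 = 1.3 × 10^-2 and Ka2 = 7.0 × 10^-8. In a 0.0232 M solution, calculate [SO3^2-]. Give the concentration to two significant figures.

7.0 × 10^-8 M

First ionization gives [H+] ≈ [HSO3-] = 1.20 × 10^-2 M.
Second step: Ka2 = [H+][SO3^2-]/[HSO3-] ≈ [SO3^2-] (since [H+] ≈ [HSO3-]).
So [SO3^2-] ≈ Ka2.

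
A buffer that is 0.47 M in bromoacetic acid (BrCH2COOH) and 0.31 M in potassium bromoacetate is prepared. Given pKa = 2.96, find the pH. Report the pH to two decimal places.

Henderson–Hasselbalch: pH = pKa + log([BrCH2COO-]/[BrCH2COOH]) = 2.96 + log(0.31/0.47)
pH = 2.96 + (-0.181) = 2.78

pH = 2.78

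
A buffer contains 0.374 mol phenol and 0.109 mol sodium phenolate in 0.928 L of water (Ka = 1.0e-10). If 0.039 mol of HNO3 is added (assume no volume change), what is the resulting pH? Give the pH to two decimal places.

After neutralization: n(C6H5OH) = 0.413 mol, n(C6H5O-) = 0.07 mol.
pKa = −log(1.0 × 10^-10) = 10.000
Henderson–Hasselbalch with mole ratio 0.07/0.413: pH = 10.000 + (-0.771)

pH = 9.23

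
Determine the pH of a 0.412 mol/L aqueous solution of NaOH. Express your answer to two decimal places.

pH = 13.61

NaOH is a strong base; [OH-] = 0.412 M.
pOH = -log(0.412) = 0.39
pH = 14.00 - 0.39 = 13.61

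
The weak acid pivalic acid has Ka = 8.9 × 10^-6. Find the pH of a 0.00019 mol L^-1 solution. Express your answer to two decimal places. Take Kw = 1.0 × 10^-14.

pH = 4.43

(CH3)3CCOOH ⇌ (CH3)3CCOO- + H+
Ka = [H+]²/(0.00019 − [H+]) = 8.9 × 10^-6
Here C₀/Ka ≈ 21.3, so the small-[H+] approximation fails. Use the quadratic:
[H+] = [−8.9e-06 + √(8.9e-06² + 6.76e-09)]/2 = 3.69 × 10^-5 M
pH = −log[H+] = −log(3.69 × 10^-5) = 4.43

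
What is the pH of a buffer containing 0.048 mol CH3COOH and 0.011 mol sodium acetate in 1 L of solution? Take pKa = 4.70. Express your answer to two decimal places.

Henderson–Hasselbalch: pH = pKa + log([CH3COO-]/[CH3COOH]) = 4.70 + log(0.011/0.048)
pH = 4.70 + (-0.640) = 4.06

pH = 4.06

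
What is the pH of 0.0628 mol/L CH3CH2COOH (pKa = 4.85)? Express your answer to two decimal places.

CH3CH2COOH ⇌ CH3CH2COO- + H+
Ka = 10^(−4.85) = 1.41 × 10^-5
From the ICE table, Ka = [H+]²/(0.0628 − [H+]) = 1.41 × 10^-5.
Assume [H+] ≪ 0.0628: [H+] ≈ √(1.41 × 10^-5 × 0.0628) = 9.41 × 10^-4 M
([H+]/C₀ = 1.5% < 5%, so the approximation holds.)
pH = −log[H+] = −log(9.41 × 10^-4) = 3.03

pH = 3.03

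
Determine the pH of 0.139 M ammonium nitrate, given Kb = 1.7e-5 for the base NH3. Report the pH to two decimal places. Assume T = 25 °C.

NH4+ is the conjugate acid of the weak base NH3.
Ka = Kw/Kb = 1.0×10^-14 / 1.7 × 10^-5 = 5.88 × 10^-10
From the ICE table, Ka = [H+]²/(0.139 − [H+]) = 5.88 × 10^-10.
Neglecting [H+] in the denominator: [H+] = √(5.88 × 10^-10 × 0.139) = 9.04 × 10^-6 M
Check: 0.0065% ionized — well under 5%, approximation valid.
pH = −log[H+] = −log(9.04 × 10^-6) = 5.04

pH = 5.04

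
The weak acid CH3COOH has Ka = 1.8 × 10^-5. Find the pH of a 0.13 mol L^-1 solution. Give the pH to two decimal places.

pH = 2.82

CH3COOH ⇌ CH3COO- + H+
Let x = [H+] at equilibrium. Ka = x²/(0.13 − x).
Neglecting x in the denominator: x = √(1.8 × 10^-5 × 0.13) = 1.53 × 10^-3 M
pH = −log(1.53 × 10^-3) = 2.82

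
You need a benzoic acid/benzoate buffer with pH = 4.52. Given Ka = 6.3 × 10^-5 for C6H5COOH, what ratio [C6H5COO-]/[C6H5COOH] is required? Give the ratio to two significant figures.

pKa = -log(6.3 × 10^-5) = 4.201
pH = pKa + log(r) ⇒ log(r) = 4.52 − 4.201 = +0.319
r = [C6H5COO-]/[C6H5COOH] = 10^(+0.319) = 2.08

ratio = 2.1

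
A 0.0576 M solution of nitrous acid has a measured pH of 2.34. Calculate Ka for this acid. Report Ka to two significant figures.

[H+] = 10^(-2.34) = 4.57 × 10^-3 M
At equilibrium [HA] = 0.0576 − 4.57 × 10^-3 = 5.30 × 10^-2 M
Ka = [H+][A-]/[HA] = (4.57 × 10^-3)² / 5.30 × 10^-2 = 3.9 × 10^-4

Ka = 3.9 × 10^-4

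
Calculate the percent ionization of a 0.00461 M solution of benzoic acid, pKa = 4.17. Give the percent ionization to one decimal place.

C6H5COOH ⇌ C6H5COO- + H+; let x = [H+] at equilibrium.
Ka = 10^(−4.17) = 6.76 × 10^-5
Ka = x²/(C₀ − x); solving the quadratic gives x = 5.25 × 10^-4 M.
% ionization = x/C₀ × 100% = 5.25 × 10^-4/0.00461 × 100% = 11.4%

11.4%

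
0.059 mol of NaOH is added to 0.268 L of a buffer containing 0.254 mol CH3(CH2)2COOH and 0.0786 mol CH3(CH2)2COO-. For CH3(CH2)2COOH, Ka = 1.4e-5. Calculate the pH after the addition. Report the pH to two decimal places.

OH- converts CH3(CH2)2COOH to CH3(CH2)2COO-: CH3(CH2)2COOH → 0.195 mol, CH3(CH2)2COO- → 0.138 mol.
pKa = −log(1.4 × 10^-5) = 4.854
Henderson–Hasselbalch with mole ratio 0.138/0.195: pH = 4.854 + (-0.150)

pH = 4.70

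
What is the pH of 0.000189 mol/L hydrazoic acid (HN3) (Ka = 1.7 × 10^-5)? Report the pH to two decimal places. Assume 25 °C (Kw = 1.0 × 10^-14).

HN3 ⇌ N3- + H+
From the ICE table, Ka = [H+]²/(0.000189 − [H+]) = 1.7 × 10^-5.
[H+] is not negligible relative to C₀; solve [H+]² + 1.7e-05·[H+] − 3.21e-09 = 0.
[H+] = (−Ka + √(Ka² + 4·Ka·C₀))/2 = 4.88 × 10^-5 M
pH = −log(4.88 × 10^-5) = 4.31

pH = 4.31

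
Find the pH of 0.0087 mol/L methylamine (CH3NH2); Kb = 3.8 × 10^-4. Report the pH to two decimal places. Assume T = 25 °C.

pH = 11.21

CH3NH2 + H2O ⇌ CH3NH3+ + OH-
Let x = [OH-] at equilibrium. Kb = x²/(0.0087 − x).
x is not negligible relative to C₀; solve x² + 0.00038·x − 3.31e-06 = 0.
x = [−0.00038 + √(0.00038² + 1.32e-05)]/2 = 1.64 × 10^-3 M
pOH = −log(1.64 × 10^-3) = 2.79; pH = 14.00 − 2.79 = 11.21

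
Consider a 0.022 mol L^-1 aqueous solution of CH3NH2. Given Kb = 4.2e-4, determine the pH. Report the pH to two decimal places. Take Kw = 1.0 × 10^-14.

CH3NH2 + H2O ⇌ CH3NH3+ + OH-
From the ICE table, Kb = x²/(0.022 − x) = 4.2 × 10^-4.
Here C₀/Kb ≈ 52.4, so the small-x approximation fails. Use the quadratic:
x = (−Kb + √(Kb² + 4·Kb·C₀))/2 = 2.84 × 10^-3 M
pOH = −log(2.84 × 10^-3) = 2.55; pH = 14.00 − 2.55 = 11.45

pH = 11.45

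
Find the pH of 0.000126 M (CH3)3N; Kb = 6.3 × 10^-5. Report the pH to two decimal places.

pH = 9.80

(CH3)3N + H2O ⇌ (CH3)3NH+ + OH-
From the ICE table, Kb = x²/(0.000126 − x) = 6.3 × 10^-5.
x is not negligible relative to C₀; solve x² + 6.3e-05·x − 7.94e-09 = 0.
x = [−6.3e-05 + √(6.3e-05² + 3.18e-08)]/2 = 6.30 × 10^-5 M
pOH = −log(6.30 × 10^-5) = 4.20; pH = 14.00 − 4.20 = 9.80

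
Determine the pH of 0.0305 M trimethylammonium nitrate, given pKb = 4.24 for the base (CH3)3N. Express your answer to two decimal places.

(CH3)3NH+ is the conjugate acid of the weak base (CH3)3N.
Kb = 10^(−4.24) = 5.75 × 10^-5
Ka = Kw/Kb = 1.0×10^-14 / 5.75 × 10^-5 = 1.74 × 10^-10
Ka = [H+]²/(0.0305 − [H+]) = 1.74 × 10^-10
Neglecting [H+] in the denominator: [H+] = √(1.74 × 10^-10 × 0.0305) = 2.30 × 10^-6 M
Check: 0.0076% ionized — well under 5%, approximation valid.
pH = −log[H+] = −log(2.30 × 10^-6) = 5.64

pH = 5.64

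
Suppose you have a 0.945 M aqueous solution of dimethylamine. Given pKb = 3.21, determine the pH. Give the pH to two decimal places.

(CH3)2NH + H2O ⇌ (CH3)2NH2+ + OH-
Kb = 10^(−3.21) = 6.17 × 10^-4
Kb = x²/(0.945 − x) = 6.17 × 10^-4
Assume x ≪ 0.945: x ≈ √(6.17 × 10^-4 × 0.945) = 2.41 × 10^-2 M
Check: 2.6% ionized — well under 5%, approximation valid.
pOH = −log(2.41 × 10^-2) = 1.62; pH = 14.00 − 1.62 = 12.38

pH = 12.38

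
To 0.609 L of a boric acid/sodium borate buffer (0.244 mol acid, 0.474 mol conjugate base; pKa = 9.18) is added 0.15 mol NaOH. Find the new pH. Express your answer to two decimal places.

pH = 10.00

OH- converts B(OH)3 to B(OH)4-: B(OH)3 → 0.094 mol, B(OH)4- → 0.624 mol.
pH = pKa + log([A⁻]/[HA]) = 9.18 + log(0.624/0.094) = 9.18 +0.822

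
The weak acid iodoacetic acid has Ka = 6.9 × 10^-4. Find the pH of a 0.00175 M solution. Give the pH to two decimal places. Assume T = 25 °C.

pH = 3.09

ICH2COOH ⇌ ICH2COO- + H+
Let x = [H+] at equilibrium. Ka = x²/(0.00175 − x).
Here C₀/Ka ≈ 2.54, so the small-x approximation fails. Use the quadratic:
x = (−Ka + √(Ka² + 4·Ka·C₀))/2 = 8.07 × 10^-4 M
pH = −log[H+] = −log(8.07 × 10^-4) = 3.09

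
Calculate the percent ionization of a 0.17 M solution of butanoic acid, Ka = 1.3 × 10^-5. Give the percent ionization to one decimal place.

CH3(CH2)2COOH ⇌ CH3(CH2)2COO- + H+; let x = [H+] at equilibrium.
x ≈ √(Ka·C₀) = √(1.3 × 10^-5 × 0.17) = 1.49 × 10^-3 M
% ionization = x/C₀ × 100% = 1.49 × 10^-3/0.17 × 100% = 0.9%

0.9%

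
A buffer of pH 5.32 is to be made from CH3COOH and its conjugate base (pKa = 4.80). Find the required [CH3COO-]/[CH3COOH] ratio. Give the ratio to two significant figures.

ratio = 3.3

pH = pKa + log(r) ⇒ log(r) = 5.32 − 4.80 = +0.52
r = [CH3COO-]/[CH3COOH] = 10^(+0.52) = 3.31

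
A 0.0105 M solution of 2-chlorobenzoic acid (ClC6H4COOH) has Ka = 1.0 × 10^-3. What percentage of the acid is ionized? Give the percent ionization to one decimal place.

26.5%

ClC6H4COOH ⇌ ClC6H4COO- + H+; let x = [H+] at equilibrium.
Solve x² + 0.001x − 1.05e-05 = 0 → x = 2.78 × 10^-3 M
% ionization = x/C₀ × 100% = 2.78 × 10^-3/0.0105 × 100% = 26.5%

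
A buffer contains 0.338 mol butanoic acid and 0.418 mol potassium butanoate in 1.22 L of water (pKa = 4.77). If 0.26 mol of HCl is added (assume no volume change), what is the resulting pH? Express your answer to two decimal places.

pH = 4.19

Added H+ converts CH3(CH2)2COO- to CH3(CH2)2COOH: CH3(CH2)2COOH → 0.598 mol, CH3(CH2)2COO- → 0.158 mol.
pH = pKa + log(n_CH3(CH2)2COO-/n_CH3(CH2)2COOH) = 4.77 + log(0.158/0.598) = 4.77 + (-0.578)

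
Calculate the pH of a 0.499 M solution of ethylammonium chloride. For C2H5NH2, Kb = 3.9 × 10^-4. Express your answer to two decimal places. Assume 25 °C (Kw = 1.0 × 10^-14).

C2H5NH3+ is the conjugate acid of the weak base C2H5NH2.
Ka = Kw/Kb = 1.0×10^-14 / 3.9 × 10^-4 = 2.56 × 10^-11
Let x = [H+] at equilibrium. Ka = x²/(0.499 − x).
Neglecting x in the denominator: x = √(2.56 × 10^-11 × 0.499) = 3.57 × 10^-6 M
(x/C₀ = 0.00072% < 5%, so the approximation holds.)
pH = −log(3.57 × 10^-6) = 5.45

pH = 5.45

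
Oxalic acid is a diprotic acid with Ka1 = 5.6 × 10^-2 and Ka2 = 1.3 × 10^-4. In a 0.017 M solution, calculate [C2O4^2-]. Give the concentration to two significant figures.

First ionization gives [H+] ≈ [HC2O4-] = 1.37 × 10^-2 M.
Second step: Ka2 = [H+][C2O4^2-]/[HC2O4-] ≈ [C2O4^2-] (since [H+] ≈ [HC2O4-]).
So [C2O4^2-] ≈ Ka2.

1.3 × 10^-4 M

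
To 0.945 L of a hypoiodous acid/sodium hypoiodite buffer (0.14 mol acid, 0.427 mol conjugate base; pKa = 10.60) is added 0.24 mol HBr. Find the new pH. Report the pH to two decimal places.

Added H+ converts OI- to HOI: HOI → 0.38 mol, OI- → 0.187 mol.
pH = pKa + log(n_OI-/n_HOI) = 10.60 + log(0.187/0.38) = 10.60 + (-0.308)

pH = 10.29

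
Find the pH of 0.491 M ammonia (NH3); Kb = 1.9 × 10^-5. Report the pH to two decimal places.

pH = 11.48

NH3 + H2O ⇌ NH4+ + OH-
From the ICE table, Kb = [OH-]²/(0.491 − [OH-]) = 1.9 × 10^-5.
Since Kb ≪ C₀, [OH-] ≈ √(Kb·C₀) = 3.05 × 10^-3 M.
Check: 0.62% ionized — well under 5%, approximation valid.
pOH = −log(3.05 × 10^-3) = 2.52; pH = 14.00 − 2.52 = 11.48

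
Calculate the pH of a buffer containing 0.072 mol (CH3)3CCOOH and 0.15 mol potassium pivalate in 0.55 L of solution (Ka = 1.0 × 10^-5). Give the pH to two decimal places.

pH = 5.32

pKa = −log(1.0 × 10^-5) = 5.000
Henderson–Hasselbalch: pH = pKa + log([(CH3)3CCOO-]/[(CH3)3CCOOH]) = 5.000 + log(0.15/0.072)
pH = 5.000 + (+0.319) = 5.32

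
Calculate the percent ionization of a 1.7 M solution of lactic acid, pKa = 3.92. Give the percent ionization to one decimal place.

CH3CH(OH)COOH ⇌ CH3CH(OH)COO- + H+; let x = [H+] at equilibrium.
Ka = 10^(−3.92) = 1.20 × 10^-4
x ≈ √(Ka·C₀) = √(1.20 × 10^-4 × 1.7) = 1.43 × 10^-2 M
Fraction ionized = 1.43 × 10^-2 / 1.7 = 0.0084 → 0.8%

0.8%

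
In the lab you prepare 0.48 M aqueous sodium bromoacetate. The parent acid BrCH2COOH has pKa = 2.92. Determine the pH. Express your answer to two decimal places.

BrCH2COO- is the conjugate base of the weak acid BrCH2COOH.
Ka = 10^(−2.92) = 1.20 × 10^-3
Kb = Kw/Ka = 1.0×10^-14 / 1.20 × 10^-3 = 8.33 × 10^-12
Let x = [OH-] at equilibrium. Kb = x²/(0.48 − x).
Assume x ≪ 0.48: x ≈ √(8.33 × 10^-12 × 0.48) = 2.00 × 10^-6 M
(x/C₀ = 0.00042% < 5%, so the approximation holds.)
pOH = 5.70, so pH = 14.00 − pOH = 8.30

pH = 8.30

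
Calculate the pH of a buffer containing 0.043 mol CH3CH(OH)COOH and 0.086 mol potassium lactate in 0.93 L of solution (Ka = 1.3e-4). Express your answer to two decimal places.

pH = 4.19

pKa = −log(1.3 × 10^-4) = 3.886
pH = pKa + log([A⁻]/[HA]) = 3.886 + log(0.086/0.043)
pH = 3.886 + (+0.301) = 4.19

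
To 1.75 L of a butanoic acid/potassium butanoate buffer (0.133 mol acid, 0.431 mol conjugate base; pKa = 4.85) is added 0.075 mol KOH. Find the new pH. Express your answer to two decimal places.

OH- converts CH3(CH2)2COOH to CH3(CH2)2COO-: CH3(CH2)2COOH → 0.058 mol, CH3(CH2)2COO- → 0.506 mol.
pH = pKa + log(n_CH3(CH2)2COO-/n_CH3(CH2)2COOH) = 4.85 + log(0.506/0.058) = 4.85 + (+0.941)

pH = 5.79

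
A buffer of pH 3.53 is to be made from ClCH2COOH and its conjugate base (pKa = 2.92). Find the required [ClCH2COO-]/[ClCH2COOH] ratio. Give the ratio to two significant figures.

pH = pKa + log(r) ⇒ log(r) = 3.53 − 2.92 = +0.61
r = [ClCH2COO-]/[ClCH2COOH] = 10^(+0.61) = 4.07

ratio = 4.1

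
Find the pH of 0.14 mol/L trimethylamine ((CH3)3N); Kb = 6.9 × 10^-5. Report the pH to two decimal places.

(CH3)3N + H2O ⇌ (CH3)3NH+ + OH-
From the ICE table, Kb = [OH-]²/(0.14 − [OH-]) = 6.9 × 10^-5.
Neglecting [OH-] in the denominator: [OH-] = √(6.9 × 10^-5 × 0.14) = 3.11 × 10^-3 M
Check: 2.2% ionized — well under 5%, approximation valid.
pOH = 2.51, so pH = 14.00 − pOH = 11.49

pH = 11.49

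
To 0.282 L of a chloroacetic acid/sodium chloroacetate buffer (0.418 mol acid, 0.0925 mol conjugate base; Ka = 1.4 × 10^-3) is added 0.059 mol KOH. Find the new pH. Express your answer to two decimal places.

pH = 2.48

After neutralization: n(ClCH2COOH) = 0.359 mol, n(ClCH2COO-) = 0.151 mol.
pKa = −log(1.4 × 10^-3) = 2.854
pH = pKa + log(n_ClCH2COO-/n_ClCH2COOH) = 2.854 + log(0.151/0.359) = 2.854 + (-0.376)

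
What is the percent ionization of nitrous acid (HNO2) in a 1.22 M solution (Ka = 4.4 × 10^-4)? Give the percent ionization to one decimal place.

HNO2 ⇌ NO2- + H+; let x = [H+] at equilibrium.
x ≈ √(Ka·C₀) = √(4.4 × 10^-4 × 1.22) = 2.32 × 10^-2 M
% ionization = x/C₀ × 100% = 2.32 × 10^-2/1.22 × 100% = 1.9%

1.9%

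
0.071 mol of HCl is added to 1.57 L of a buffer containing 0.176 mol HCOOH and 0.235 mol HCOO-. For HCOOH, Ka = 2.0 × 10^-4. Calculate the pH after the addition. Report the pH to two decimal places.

pH = 3.52

Added H+ converts HCOO- to HCOOH: HCOOH → 0.247 mol, HCOO- → 0.164 mol.
pKa = −log(2.0 × 10^-4) = 3.699
pH = pKa + log(n_HCOO-/n_HCOOH) = 3.699 + log(0.164/0.247) = 3.699 + (-0.178)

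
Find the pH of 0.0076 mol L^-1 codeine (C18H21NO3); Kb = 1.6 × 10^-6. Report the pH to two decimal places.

C18H21NO3 + H2O ⇌ C18H22NO3+ + OH-
Let x = [OH-] at equilibrium. Kb = x²/(0.0076 − x).
Neglecting x in the denominator: x = √(1.6 × 10^-6 × 0.0076) = 1.10 × 10^-4 M
(x/C₀ = 1.5% < 5%, so the approximation holds.)
pOH = 3.96, so pH = 14.00 − pOH = 10.04

pH = 10.04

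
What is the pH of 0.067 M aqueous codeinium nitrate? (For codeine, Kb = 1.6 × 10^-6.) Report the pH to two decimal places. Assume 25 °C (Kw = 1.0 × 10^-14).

pH = 4.69

C18H22NO3+ is the conjugate acid of the weak base C18H21NO3.
Ka = Kw/Kb = 1.0×10^-14 / 1.6 × 10^-6 = 6.25 × 10^-9
Ka = x²/(0.067 − x) = 6.25 × 10^-9
Since Ka ≪ C₀, x ≈ √(Ka·C₀) = 2.05 × 10^-5 M.
pH = −log(2.05 × 10^-5) = 4.69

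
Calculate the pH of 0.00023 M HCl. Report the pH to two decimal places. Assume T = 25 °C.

HCl is a strong acid and dissociates completely, so [H+] = 0.00023 M.
pH = -log(0.00023) = 3.64

pH = 3.64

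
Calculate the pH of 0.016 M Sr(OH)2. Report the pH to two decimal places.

pH = 12.51

Sr(OH)2 is a strong base (each formula unit releases 2 OH-); [OH-] = 0.032 M.
pOH = -log(0.032) = 1.49
pH = 14.00 - 1.49 = 12.51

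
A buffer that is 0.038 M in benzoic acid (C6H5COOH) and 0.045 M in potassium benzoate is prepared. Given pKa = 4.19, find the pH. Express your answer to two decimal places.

pH = 4.26

Henderson–Hasselbalch: pH = pKa + log([C6H5COO-]/[C6H5COOH]) = 4.19 + log(0.045/0.038)
pH = 4.19 + (+0.073) = 4.26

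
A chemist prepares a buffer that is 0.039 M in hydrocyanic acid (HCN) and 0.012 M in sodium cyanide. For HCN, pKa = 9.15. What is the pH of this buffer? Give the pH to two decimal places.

pH = 8.64

pH = pKa + log([A⁻]/[HA]) = 9.15 + log(0.012/0.039)
pH = 9.15 + (-0.512) = 8.64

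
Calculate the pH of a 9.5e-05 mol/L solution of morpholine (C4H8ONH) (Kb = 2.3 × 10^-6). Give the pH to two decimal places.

pH = 9.14

C4H8ONH + H2O ⇌ C4H8ONH2+ + OH-
From the ICE table, Kb = [OH-]²/(9.5e-05 − [OH-]) = 2.3 × 10^-6.
[OH-] is not negligible relative to C₀; solve [OH-]² + 2.3e-06·[OH-] − 2.19e-10 = 0.
[OH-] = [−2.3e-06 + √(2.3e-06² + 8.74e-10)]/2 = 1.37 × 10^-5 M
pOH = 4.86, so pH = 14.00 − pOH = 9.14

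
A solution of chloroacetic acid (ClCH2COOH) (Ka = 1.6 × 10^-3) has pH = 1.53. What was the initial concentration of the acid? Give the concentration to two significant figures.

C₀ = 5.7 × 10^-1 M

[H+] = 10^(-1.53) = 2.95 × 10^-2 M = x
Ka = x²/(C₀ − x) ⇒ C₀ = x + x²/Ka
C₀ = 2.95 × 10^-2 + (2.95 × 10^-2)²/(1.6 × 10^-3) = 5.73 × 10^-1 M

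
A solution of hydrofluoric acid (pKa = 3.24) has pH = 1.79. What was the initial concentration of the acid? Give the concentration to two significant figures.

[H+] = 10^(-1.79) = 1.62 × 10^-2 M = x
Ka = 10^(−3.24) = 5.75 × 10^-4
Ka = x²/(C₀ − x) ⇒ C₀ = x + x²/Ka
C₀ = 1.62 × 10^-2 + (1.62 × 10^-2)²/(5.75 × 10^-4) = 4.73 × 10^-1 M

C₀ = 4.7 × 10^-1 M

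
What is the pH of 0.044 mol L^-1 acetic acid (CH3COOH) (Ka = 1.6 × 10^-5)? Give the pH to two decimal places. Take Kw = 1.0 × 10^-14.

CH3COOH ⇌ CH3COO- + H+
From the ICE table, Ka = [H+]²/(0.044 − [H+]) = 1.6 × 10^-5.
Since Ka ≪ C₀, [H+] ≈ √(Ka·C₀) = 8.39 × 10^-4 M.
pH = −log[H+] = −log(8.39 × 10^-4) = 3.08

pH = 3.08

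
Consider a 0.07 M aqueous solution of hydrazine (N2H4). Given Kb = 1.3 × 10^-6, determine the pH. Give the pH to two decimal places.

N2H4 + H2O ⇌ N2H5+ + OH-
Kb = x²/(0.07 − x) = 1.3 × 10^-6
Assume x ≪ 0.07: x ≈ √(1.3 × 10^-6 × 0.07) = 3.02 × 10^-4 M
pOH = −log(3.02 × 10^-4) = 3.52; pH = 14.00 − 3.52 = 10.48

pH = 10.48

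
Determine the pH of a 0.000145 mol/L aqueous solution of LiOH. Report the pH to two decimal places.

pH = 10.16

LiOH is a strong base; [OH-] = 0.000145 M.
pOH = -log(0.000145) = 3.84
pH = 14.00 - 3.84 = 10.16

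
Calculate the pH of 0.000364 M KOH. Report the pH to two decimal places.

pH = 10.56

KOH is a strong base; [OH-] = 0.000364 M.
pOH = -log(0.000364) = 3.44
pH = 14.00 - 3.44 = 10.56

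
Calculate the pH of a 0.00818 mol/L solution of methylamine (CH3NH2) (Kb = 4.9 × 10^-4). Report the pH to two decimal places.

CH3NH2 + H2O ⇌ CH3NH3+ + OH-
Let x = [OH-] at equilibrium. Kb = x²/(0.00818 − x).
The 5% rule fails; solving x² + Kb·x − Kb·C₀ = 0 exactly:
x = [−0.00049 + √(0.00049² + 1.6e-05)]/2 = 1.77 × 10^-3 M
pOH = −log(1.77 × 10^-3) = 2.75; pH = 14.00 − 2.75 = 11.25

pH = 11.25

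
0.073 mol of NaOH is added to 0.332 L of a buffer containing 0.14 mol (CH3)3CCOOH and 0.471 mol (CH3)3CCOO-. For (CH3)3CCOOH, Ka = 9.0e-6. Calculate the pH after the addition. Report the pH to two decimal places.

pH = 5.96

OH- converts (CH3)3CCOOH to (CH3)3CCOO-: (CH3)3CCOOH → 0.067 mol, (CH3)3CCOO- → 0.544 mol.
pKa = −log(9.0 × 10^-6) = 5.046
pH = pKa + log([A⁻]/[HA]) = 5.046 + log(0.544/0.067) = 5.046 +0.910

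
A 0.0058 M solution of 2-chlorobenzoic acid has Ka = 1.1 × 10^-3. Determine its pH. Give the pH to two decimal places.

ClC6H4COOH ⇌ ClC6H4COO- + H+
Let x = [H+] at equilibrium. Ka = x²/(0.0058 − x).
The 5% rule fails; solving x² + Ka·x − Ka·C₀ = 0 exactly:
x = (−Ka + √(Ka² + 4·Ka·C₀))/2 = 2.04 × 10^-3 M
pH = −log[H+] = −log(2.04 × 10^-3) = 2.69

pH = 2.69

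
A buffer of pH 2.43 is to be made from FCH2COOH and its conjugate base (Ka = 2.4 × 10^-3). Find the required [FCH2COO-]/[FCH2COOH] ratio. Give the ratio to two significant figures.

ratio = 0.65

pKa = -log(2.4 × 10^-3) = 2.620
pH = pKa + log(r) ⇒ log(r) = 2.43 − 2.620 = -0.190
r = [FCH2COO-]/[FCH2COOH] = 10^(-0.190) = 0.646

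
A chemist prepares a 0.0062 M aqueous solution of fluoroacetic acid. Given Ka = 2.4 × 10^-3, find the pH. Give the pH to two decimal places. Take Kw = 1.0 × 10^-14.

FCH2COOH ⇌ FCH2COO- + H+
Ka = x²/(0.0062 − x) = 2.4 × 10^-3
x is not negligible relative to C₀; solve x² + 0.0024·x − 1.49e-05 = 0.
x = (−Ka + √(Ka² + 4·Ka·C₀))/2 = 2.84 × 10^-3 M
pH = −log(2.84 × 10^-3) = 2.55

pH = 2.55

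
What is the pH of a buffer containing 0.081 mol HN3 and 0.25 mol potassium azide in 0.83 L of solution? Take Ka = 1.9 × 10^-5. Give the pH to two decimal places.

pH = 5.21

pKa = −log(1.9 × 10^-5) = 4.721
pH = pKa + log([A⁻]/[HA]) = 4.721 + log(0.25/0.081)
pH = 4.721 + (+0.489) = 5.21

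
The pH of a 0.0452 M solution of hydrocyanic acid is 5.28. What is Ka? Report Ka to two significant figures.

Ka = 6.1 × 10^-10

[H+] = 10^(-5.28) = 5.25 × 10^-6 M
At equilibrium [HA] = 0.0452 − 5.25 × 10^-6 = 4.52 × 10^-2 M
Ka = [H+][A-]/[HA] = (5.25 × 10^-6)² / 4.52 × 10^-2 = 6.1 × 10^-10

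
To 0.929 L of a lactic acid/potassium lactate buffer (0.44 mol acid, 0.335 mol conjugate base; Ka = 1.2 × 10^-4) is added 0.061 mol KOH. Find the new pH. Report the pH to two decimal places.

pH = 3.94

OH- converts CH3CH(OH)COOH to CH3CH(OH)COO-: CH3CH(OH)COOH → 0.379 mol, CH3CH(OH)COO- → 0.396 mol.
pKa = −log(1.2 × 10^-4) = 3.921
Henderson–Hasselbalch with mole ratio 0.396/0.379: pH = 3.921 + (+0.019)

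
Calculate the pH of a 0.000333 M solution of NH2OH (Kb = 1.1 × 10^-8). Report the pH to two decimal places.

NH2OH + H2O ⇌ NH3OH+ + OH-
From the ICE table, Kb = x²/(0.000333 − x) = 1.1 × 10^-8.
Assume x ≪ 0.000333: x ≈ √(1.1 × 10^-8 × 0.000333) = 1.91 × 10^-6 M
pOH = −log(1.91 × 10^-6) = 5.72; pH = 14.00 − 5.72 = 8.28

pH = 8.28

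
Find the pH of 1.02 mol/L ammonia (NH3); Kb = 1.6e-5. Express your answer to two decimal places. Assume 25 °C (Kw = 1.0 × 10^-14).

pH = 11.61

NH3 + H2O ⇌ NH4+ + OH-
From the ICE table, Kb = [OH-]²/(1.02 − [OH-]) = 1.6 × 10^-5.
Since Kb ≪ C₀, [OH-] ≈ √(Kb·C₀) = 4.04 × 10^-3 M.
Check: 0.4% ionized — well under 5%, approximation valid.
pOH = 2.39, so pH = 14.00 − pOH = 11.61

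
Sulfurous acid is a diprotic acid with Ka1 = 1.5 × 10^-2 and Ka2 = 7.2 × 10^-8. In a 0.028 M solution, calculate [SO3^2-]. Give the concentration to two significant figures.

First ionization gives [H+] ≈ [HSO3-] = 1.43 × 10^-2 M.
Second step: Ka2 = [H+][SO3^2-]/[HSO3-] ≈ [SO3^2-] (since [H+] ≈ [HSO3-]).
So [SO3^2-] ≈ Ka2.

7.2 × 10^-8 M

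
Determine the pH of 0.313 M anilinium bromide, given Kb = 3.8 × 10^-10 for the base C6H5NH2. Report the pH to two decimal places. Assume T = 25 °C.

C6H5NH3+ is the conjugate acid of the weak base C6H5NH2.
Ka = Kw/Kb = 1.0×10^-14 / 3.8 × 10^-10 = 2.63 × 10^-5
Ka = [H+]²/(0.313 − [H+]) = 2.63 × 10^-5
Since Ka ≪ C₀, [H+] ≈ √(Ka·C₀) = 2.87 × 10^-3 M.
pH = −log[H+] = −log(2.87 × 10^-3) = 2.54

pH = 2.54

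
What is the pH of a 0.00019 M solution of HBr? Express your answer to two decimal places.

pH = 3.72

HBr is a strong acid and dissociates completely, so [H+] = 0.00019 M.
pH = -log(0.00019) = 3.72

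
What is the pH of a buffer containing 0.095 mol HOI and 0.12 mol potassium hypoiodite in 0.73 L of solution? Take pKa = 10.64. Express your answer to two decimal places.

Using pH = pKa + log([base]/[acid]) with [base]/[acid] = 0.12/0.095:
pH = 10.64 + (+0.101) = 10.74

pH = 10.74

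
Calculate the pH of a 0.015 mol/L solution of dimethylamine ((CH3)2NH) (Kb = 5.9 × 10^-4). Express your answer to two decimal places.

(CH3)2NH + H2O ⇌ (CH3)2NH2+ + OH-
From the ICE table, Kb = [OH-]²/(0.015 − [OH-]) = 5.9 × 10^-4.
The 5% rule fails; solving [OH-]² + Kb·[OH-] − Kb·C₀ = 0 exactly:
[OH-] = (−Kb + √(Kb² + 4·Kb·C₀))/2 = 2.69 × 10^-3 M
pOH = −log(2.69 × 10^-3) = 2.57; pH = 14.00 − 2.57 = 11.43

pH = 11.43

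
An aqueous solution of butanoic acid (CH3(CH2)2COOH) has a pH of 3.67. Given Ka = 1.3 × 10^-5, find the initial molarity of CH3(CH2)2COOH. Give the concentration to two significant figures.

[H+] = 10^(-3.67) = 2.14 × 10^-4 M = x
Ka = x²/(C₀ − x) ⇒ C₀ = x + x²/Ka
C₀ = 2.14 × 10^-4 + (2.14 × 10^-4)²/(1.3 × 10^-5) = 3.74 × 10^-3 M

C₀ = 3.7 × 10^-3 M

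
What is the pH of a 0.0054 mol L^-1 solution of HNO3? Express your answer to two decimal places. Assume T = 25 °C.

pH = 2.27

HNO3 is a strong acid and dissociates completely, so [H+] = 0.0054 M.
pH = -log(0.0054) = 2.27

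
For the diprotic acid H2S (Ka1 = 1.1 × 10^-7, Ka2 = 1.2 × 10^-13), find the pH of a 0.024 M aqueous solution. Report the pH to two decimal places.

pH = 4.29

Since Ka1 ≫ Ka2, the first ionization dominates [H+].
Ka1 = x²/(0.024 − x) = 1.1 × 10^-7
x ≈ √(1.1 × 10^-7 × 0.024) = 5.14 × 10^-5 M
pH = −log(5.14 × 10^-5) = 4.29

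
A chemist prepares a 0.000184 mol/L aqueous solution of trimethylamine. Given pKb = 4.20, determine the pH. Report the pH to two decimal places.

(CH3)3N + H2O ⇌ (CH3)3NH+ + OH-
Kb = 10^(−4.20) = 6.31 × 10^-5
Kb = x²/(0.000184 − x) = 6.31 × 10^-5
The 5% rule fails; solving x² + Kb·x − Kb·C₀ = 0 exactly:
x = [−6.31e-05 + √(6.31e-05² + 4.64e-08)]/2 = 8.07 × 10^-5 M
pOH = 4.09, so pH = 14.00 − pOH = 9.91

pH = 9.91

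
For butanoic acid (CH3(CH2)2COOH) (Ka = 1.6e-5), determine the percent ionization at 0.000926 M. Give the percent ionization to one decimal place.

12.3%

CH3(CH2)2COOH ⇌ CH3(CH2)2COO- + H+; let x = [H+] at equilibrium.
Solve x² + 1.6e-05x − 1.48e-08 = 0 → x = 1.14 × 10^-4 M
Fraction ionized = 1.14 × 10^-4 / 0.000926 = 0.1231 → 12.3%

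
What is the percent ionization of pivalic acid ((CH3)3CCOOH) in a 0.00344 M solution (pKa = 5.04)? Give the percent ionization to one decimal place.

(CH3)3CCOOH ⇌ (CH3)3CCOO- + H+; let x = [H+] at equilibrium.
Ka = 10^(−5.04) = 9.12 × 10^-6
Ka = x²/(C₀ − x); solving the quadratic gives x = 1.73 × 10^-4 M.
% ionization = x/C₀ × 100% = 1.73 × 10^-4/0.00344 × 100% = 5.0%

5.0%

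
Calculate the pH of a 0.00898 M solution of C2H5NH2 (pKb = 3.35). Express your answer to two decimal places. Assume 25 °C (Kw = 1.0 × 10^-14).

pH = 11.25

C2H5NH2 + H2O ⇌ C2H5NH3+ + OH-
Kb = 10^(−3.35) = 4.47 × 10^-4
Kb = [OH-]²/(0.00898 − [OH-]) = 4.47 × 10^-4
Here C₀/Kb ≈ 20.1, so the small-[OH-] approximation fails. Use the quadratic:
[OH-] = [−0.000447 + √(0.000447² + 1.61e-05)]/2 = 1.79 × 10^-3 M
pOH = −log(1.79 × 10^-3) = 2.75; pH = 14.00 − 2.75 = 11.25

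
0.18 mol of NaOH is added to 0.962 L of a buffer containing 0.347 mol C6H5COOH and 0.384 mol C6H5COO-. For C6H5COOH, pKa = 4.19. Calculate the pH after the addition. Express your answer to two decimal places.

pH = 4.72

OH- converts C6H5COOH to C6H5COO-: C6H5COOH → 0.167 mol, C6H5COO- → 0.564 mol.
pH = pKa + log([A⁻]/[HA]) = 4.19 + log(0.564/0.167) = 4.19 +0.529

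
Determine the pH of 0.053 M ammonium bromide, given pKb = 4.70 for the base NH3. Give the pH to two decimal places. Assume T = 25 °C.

NH4+ is the conjugate acid of the weak base NH3.
Kb = 10^(−4.70) = 2.00 × 10^-5
Ka = Kw/Kb = 1.0×10^-14 / 2.00 × 10^-5 = 5.00 × 10^-10
From the ICE table, Ka = x²/(0.053 − x) = 5.00 × 10^-10.
Since Ka ≪ C₀, x ≈ √(Ka·C₀) = 5.15 × 10^-6 M.
pH = −log(5.15 × 10^-6) = 5.29

pH = 5.29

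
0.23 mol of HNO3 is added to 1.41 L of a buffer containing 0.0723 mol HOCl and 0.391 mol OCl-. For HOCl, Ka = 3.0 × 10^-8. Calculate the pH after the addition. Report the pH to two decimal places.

pH = 7.25

After neutralization: n(HOCl) = 0.302 mol, n(OCl-) = 0.161 mol.
pKa = −log(3.0 × 10^-8) = 7.523
pH = pKa + log(n_OCl-/n_HOCl) = 7.523 + log(0.161/0.302) = 7.523 + (-0.273)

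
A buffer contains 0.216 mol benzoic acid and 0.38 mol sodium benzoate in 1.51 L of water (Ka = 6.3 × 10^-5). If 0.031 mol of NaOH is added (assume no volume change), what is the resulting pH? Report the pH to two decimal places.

pH = 4.55

OH- converts C6H5COOH to C6H5COO-: C6H5COOH → 0.185 mol, C6H5COO- → 0.411 mol.
pKa = −log(6.3 × 10^-5) = 4.201
pH = pKa + log([A⁻]/[HA]) = 4.201 + log(0.411/0.185) = 4.201 +0.347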